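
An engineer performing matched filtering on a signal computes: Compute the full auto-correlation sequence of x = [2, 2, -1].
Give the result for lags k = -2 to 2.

r_xx[k] = sum_m x[m]*x[m+k], indexed from 0, for k = -2 to 2:
  r_xx[-2] = x[2]*x[0] = -2
  r_xx[-1] = x[1]*x[0] + x[2]*x[1] = 2
  r_xx[0] = x[0]*x[0] + x[1]*x[1] + x[2]*x[2] = 9
  r_xx[1] = x[0]*x[1] + x[1]*x[2] = 2
  r_xx[2] = x[0]*x[2] = -2
r_xx = [-2, 2, 9, 2, -2]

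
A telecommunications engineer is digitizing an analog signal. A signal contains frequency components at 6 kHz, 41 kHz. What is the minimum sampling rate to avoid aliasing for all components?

The highest frequency component is f_max = 41 kHz.
Nyquist rate = 2 * f_max = 2 * 41 kHz = 82 kHz.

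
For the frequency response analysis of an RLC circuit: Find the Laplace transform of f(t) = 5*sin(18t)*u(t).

Standard pair: sin(wt)*u(t) <-> w/(s^2+w^2)
With w = 18: L{5*sin(18t)*u(t)} = 90/(s^2+324)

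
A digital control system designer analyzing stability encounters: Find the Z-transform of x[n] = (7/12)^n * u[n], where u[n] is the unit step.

The Z-transform of a^n * u[n] is z/(z-a) for |z| > |a|.
Here a = 7/12, so X(z) = z/(z - (7/12)) = 12z/(12z - 7)
ROC: |z| > 7/12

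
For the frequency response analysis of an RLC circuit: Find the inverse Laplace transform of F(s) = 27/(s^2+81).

Standard pair: w/(s^2+w^2) <-> sin(wt)*u(t)
Recognize w^2 = 81, so w = 9; numerator 27 = 3*9.
f(t) = 3*sin(9t)*u(t)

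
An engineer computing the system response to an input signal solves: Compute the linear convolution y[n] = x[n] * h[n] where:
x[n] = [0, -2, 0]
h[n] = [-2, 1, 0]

y[n] = sum_k x[k]*h[n-k]. Output length = len(x) + len(h) - 1 = 3 + 3 - 1 = 5.
y[0] = 0*-2 = 0
y[1] = -2*-2 + 0*1 = 4
y[2] = 0*-2 + -2*1 + 0*0 = -2
y[3] = 0*1 + -2*0 = 0
y[4] = 0*0 = 0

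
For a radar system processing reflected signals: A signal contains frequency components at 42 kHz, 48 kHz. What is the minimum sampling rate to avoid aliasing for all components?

The highest frequency component is f_max = 48 kHz.
Nyquist rate = 2 * f_max = 2 * 48 kHz = 96 kHz.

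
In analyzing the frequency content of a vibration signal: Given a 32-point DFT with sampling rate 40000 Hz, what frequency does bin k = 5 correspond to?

The frequency of DFT bin k is: f_k = k * f_s / N
f_5 = 5 * 40000 / 32 = 6250 Hz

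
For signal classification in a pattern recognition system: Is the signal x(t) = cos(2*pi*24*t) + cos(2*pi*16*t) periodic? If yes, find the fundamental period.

f1 = 24 Hz, f2 = 16 Hz
Period T1 = 1/24, T2 = 1/16
Ratio T1/T2 = 16/24, which is rational.
The signal is periodic with fundamental period T = 1/GCD(24,16) = 1/8 s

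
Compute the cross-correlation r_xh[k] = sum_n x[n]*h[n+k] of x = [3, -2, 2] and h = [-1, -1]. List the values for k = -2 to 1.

Both sequences indexed from 0 and zero outside their support.
Lags with overlap: k = -2 to 1.
  r_xh[-2] = x[2]*h[0] = -2
  r_xh[-1] = x[1]*h[0] + x[2]*h[1] = 0
  r_xh[0] = x[0]*h[0] + x[1]*h[1] = -1
  r_xh[1] = x[0]*h[1] = -3
r_xh = [-2, 0, -1, -3] (for k = -2, ..., 1)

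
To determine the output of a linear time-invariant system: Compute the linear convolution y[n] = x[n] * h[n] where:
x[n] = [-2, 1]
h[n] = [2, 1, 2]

y[n] = sum_k x[k]*h[n-k]. Output length = len(x) + len(h) - 1 = 2 + 3 - 1 = 4.
y[0] = -2*2 = -4
y[1] = 1*2 + -2*1 = 0
y[2] = 1*1 + -2*2 = -3
y[3] = 1*2 = 2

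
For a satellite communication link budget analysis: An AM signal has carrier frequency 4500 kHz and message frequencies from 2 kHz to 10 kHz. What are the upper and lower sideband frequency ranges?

Upper sideband (USB) = fc + [fm_low, fm_high] = 4500 + [2, 10] = [4502, 4510] kHz
Lower sideband (LSB) = fc - [fm_high, fm_low] = 4500 - [10, 2] = [4490, 4498] kHz
Total occupied spectrum: 4490 kHz to 4510 kHz (plus carrier at 4500 kHz)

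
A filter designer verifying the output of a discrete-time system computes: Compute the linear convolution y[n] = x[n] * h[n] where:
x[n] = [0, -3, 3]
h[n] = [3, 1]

y[n] = sum_k x[k]*h[n-k]. Output length = len(x) + len(h) - 1 = 3 + 2 - 1 = 4.
y[0] = 0*3 = 0
y[1] = -3*3 + 0*1 = -9
y[2] = 3*3 + -3*1 = 6
y[3] = 3*1 = 3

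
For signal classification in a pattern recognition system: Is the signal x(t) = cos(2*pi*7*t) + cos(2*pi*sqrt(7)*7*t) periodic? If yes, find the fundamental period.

f1 = 7 Hz, f2 = 7*sqrt(7) Hz
Ratio f2/f1 = sqrt(7), which is irrational.
Since the frequency ratio is irrational, no common period exists.
The signal is not periodic.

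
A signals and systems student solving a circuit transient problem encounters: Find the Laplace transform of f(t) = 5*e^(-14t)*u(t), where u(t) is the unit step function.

Standard Laplace transform pair:
e^(-at)*u(t) <-> 1/(s+a)
With a = 14: L{5*e^(-14t)*u(t)} = 5/(s+14), ROC: Re(s) > -14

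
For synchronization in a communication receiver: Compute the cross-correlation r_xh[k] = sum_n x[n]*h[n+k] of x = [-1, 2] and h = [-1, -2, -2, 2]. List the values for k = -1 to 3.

Both sequences indexed from 0 and zero outside their support.
Lags with overlap: k = -1 to 3.
  r_xh[-1] = x[1]*h[0] = -2
  r_xh[0] = x[0]*h[0] + x[1]*h[1] = -3
  r_xh[1] = x[0]*h[1] + x[1]*h[2] = -2
  r_xh[2] = x[0]*h[2] + x[1]*h[3] = 6
  r_xh[3] = x[0]*h[3] = -2
r_xh = [-2, -3, -2, 6, -2] (for k = -1, ..., 3)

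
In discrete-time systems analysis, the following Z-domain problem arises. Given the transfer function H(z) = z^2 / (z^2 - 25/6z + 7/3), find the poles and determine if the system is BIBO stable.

Poles are roots of the denominator: z^2 - 25/6z + 7/3 = 0.
Quadratic formula: z = [-(-25/6) +/- sqrt((-25/6)^2 - 4*(7/3))] / 2
Discriminant = 625/36 - 28/3 = 289/36; sqrt = 17/6.
z = (25/6 +/- 17/6) / 2 => z = 7/2 or z = 2/3.
|p1| = 7/2, |p2| = 2/3.
For BIBO stability, all poles must lie inside the unit circle (|p| < 1).
System is UNSTABLE since at least one |p| >= 1.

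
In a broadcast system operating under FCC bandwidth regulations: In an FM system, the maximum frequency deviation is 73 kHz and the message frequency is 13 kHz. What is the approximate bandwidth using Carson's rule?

Carson's rule: BW = 2*(delta_f + f_m)
= 2*(73 + 13) kHz = 172 kHz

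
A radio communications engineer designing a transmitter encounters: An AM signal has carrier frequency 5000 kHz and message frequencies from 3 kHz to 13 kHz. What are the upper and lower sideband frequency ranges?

Upper sideband (USB) = fc + [fm_low, fm_high] = 5000 + [3, 13] = [5003, 5013] kHz
Lower sideband (LSB) = fc - [fm_high, fm_low] = 5000 - [13, 3] = [4987, 4997] kHz
Total occupied spectrum: 4987 kHz to 5013 kHz (plus carrier at 5000 kHz)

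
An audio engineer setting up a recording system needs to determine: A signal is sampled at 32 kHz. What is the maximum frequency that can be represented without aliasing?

The maximum frequency that can be represented without aliasing
is the Nyquist frequency: f_max = f_s / 2 = 32 kHz / 2 = 16 kHz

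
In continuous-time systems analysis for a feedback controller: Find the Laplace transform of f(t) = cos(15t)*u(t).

Standard pair: cos(wt)*u(t) <-> s/(s^2+w^2)
With w = 15: L{cos(15t)*u(t)} = s/(s^2+225)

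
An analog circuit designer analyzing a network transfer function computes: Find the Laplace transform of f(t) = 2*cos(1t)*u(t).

Standard pair: cos(wt)*u(t) <-> s/(s^2+w^2)
With w = 1: L{2*cos(1t)*u(t)} = 2s/(s^2+1)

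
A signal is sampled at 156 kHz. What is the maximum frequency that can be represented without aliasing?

The maximum frequency that can be represented without aliasing
is the Nyquist frequency: f_max = f_s / 2 = 156 kHz / 2 = 78 kHz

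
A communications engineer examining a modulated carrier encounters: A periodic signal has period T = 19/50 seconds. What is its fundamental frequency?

The fundamental frequency is the reciprocal of the period.
f = 1/T = 1/(19/50) = 50/19 Hz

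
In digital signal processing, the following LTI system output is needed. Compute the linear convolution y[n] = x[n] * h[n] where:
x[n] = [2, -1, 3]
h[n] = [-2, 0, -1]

y[n] = sum_k x[k]*h[n-k]. Output length = len(x) + len(h) - 1 = 3 + 3 - 1 = 5.
y[0] = 2*-2 = -4
y[1] = -1*-2 + 2*0 = 2
y[2] = 3*-2 + -1*0 + 2*-1 = -8
y[3] = 3*0 + -1*-1 = 1
y[4] = 3*-1 = -3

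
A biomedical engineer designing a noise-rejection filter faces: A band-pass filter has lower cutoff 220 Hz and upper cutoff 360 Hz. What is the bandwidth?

Bandwidth = f_high - f_low
= 360 Hz - 220 Hz = 140 Hz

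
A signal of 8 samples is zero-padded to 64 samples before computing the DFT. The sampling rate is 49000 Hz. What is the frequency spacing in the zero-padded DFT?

Original DFT: N = 8, resolution = f_s/N = 49000/8 = 6125 Hz
Zero-padded DFT: N = 64, resolution = f_s/N = 49000/64 = 6125/8 Hz
Zero-padding interpolates the spectrum (finer frequency grid)
but does NOT improve the true spectral resolution (ability to resolve close frequencies).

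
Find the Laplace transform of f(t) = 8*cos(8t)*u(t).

Standard pair: cos(wt)*u(t) <-> s/(s^2+w^2)
With w = 8: L{8*cos(8t)*u(t)} = 8s/(s^2+64)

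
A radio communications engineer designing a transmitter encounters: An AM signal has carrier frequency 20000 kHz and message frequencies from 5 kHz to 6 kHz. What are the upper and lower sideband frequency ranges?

Upper sideband (USB) = fc + [fm_low, fm_high] = 20000 + [5, 6] = [20005, 20006] kHz
Lower sideband (LSB) = fc - [fm_high, fm_low] = 20000 - [6, 5] = [19994, 19995] kHz
Total occupied spectrum: 19994 kHz to 20006 kHz (plus carrier at 20000 kHz)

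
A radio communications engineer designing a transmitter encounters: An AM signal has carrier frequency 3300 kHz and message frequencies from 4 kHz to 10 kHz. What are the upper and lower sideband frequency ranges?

Upper sideband (USB) = fc + [fm_low, fm_high] = 3300 + [4, 10] = [3304, 3310] kHz
Lower sideband (LSB) = fc - [fm_high, fm_low] = 3300 - [10, 4] = [3290, 3296] kHz
Total occupied spectrum: 3290 kHz to 3310 kHz (plus carrier at 3300 kHz)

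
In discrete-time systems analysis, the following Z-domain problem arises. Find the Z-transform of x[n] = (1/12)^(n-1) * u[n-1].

Time-shifting property: if X(z) = Z{x[n]}, then Z{x[n-d]} = z^(-d) * X(z)
X(z) = z/(z - 1/12) for x[n] = (1/12)^n * u[n]
Z{x[n-1]} = z^(-1) * z/(z - 1/12) = 1/(z - 1/12)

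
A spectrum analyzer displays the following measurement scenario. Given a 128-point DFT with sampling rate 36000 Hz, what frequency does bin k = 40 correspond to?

The frequency of DFT bin k is: f_k = k * f_s / N
f_40 = 40 * 36000 / 128 = 11250 Hz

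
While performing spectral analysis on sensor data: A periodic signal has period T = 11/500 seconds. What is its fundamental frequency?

The fundamental frequency is the reciprocal of the period.
f = 1/T = 1/(11/500) = 500/11 Hz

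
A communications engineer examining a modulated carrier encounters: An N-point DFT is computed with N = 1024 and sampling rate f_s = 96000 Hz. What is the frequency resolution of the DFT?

DFT frequency resolution = f_s / N
= 96000 / 1024 = 375/4 Hz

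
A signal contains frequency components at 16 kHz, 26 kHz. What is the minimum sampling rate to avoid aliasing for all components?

The highest frequency component is f_max = 26 kHz.
Nyquist rate = 2 * f_max = 2 * 26 kHz = 52 kHz.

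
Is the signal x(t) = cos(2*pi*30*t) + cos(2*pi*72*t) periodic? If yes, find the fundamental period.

f1 = 30 Hz, f2 = 72 Hz
Period T1 = 1/30, T2 = 1/72
Ratio T1/T2 = 72/30, which is rational.
The signal is periodic with fundamental period T = 1/GCD(30,72) = 1/6 s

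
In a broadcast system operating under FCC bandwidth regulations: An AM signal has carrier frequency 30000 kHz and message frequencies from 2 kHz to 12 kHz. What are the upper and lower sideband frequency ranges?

Upper sideband (USB) = fc + [fm_low, fm_high] = 30000 + [2, 12] = [30002, 30012] kHz
Lower sideband (LSB) = fc - [fm_high, fm_low] = 30000 - [12, 2] = [29988, 29998] kHz
Total occupied spectrum: 29988 kHz to 30012 kHz (plus carrier at 30000 kHz)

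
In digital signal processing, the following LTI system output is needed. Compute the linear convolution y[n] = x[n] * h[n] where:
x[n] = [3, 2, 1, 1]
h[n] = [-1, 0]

y[n] = sum_k x[k]*h[n-k]. Output length = len(x) + len(h) - 1 = 4 + 2 - 1 = 5.
y[0] = 3*-1 = -3
y[1] = 2*-1 + 3*0 = -2
y[2] = 1*-1 + 2*0 = -1
y[3] = 1*-1 + 1*0 = -1
y[4] = 1*0 = 0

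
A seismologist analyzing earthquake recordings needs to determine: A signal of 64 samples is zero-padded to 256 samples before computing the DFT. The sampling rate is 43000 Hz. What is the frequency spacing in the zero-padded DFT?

Original DFT: N = 64, resolution = f_s/N = 43000/64 = 5375/8 Hz
Zero-padded DFT: N = 256, resolution = f_s/N = 43000/256 = 5375/32 Hz
Zero-padding interpolates the spectrum (finer frequency grid)
but does NOT improve the true spectral resolution (ability to resolve close frequencies).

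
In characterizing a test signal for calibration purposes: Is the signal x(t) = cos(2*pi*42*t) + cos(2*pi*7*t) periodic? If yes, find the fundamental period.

f1 = 42 Hz, f2 = 7 Hz
Period T1 = 1/42, T2 = 1/7
Ratio T1/T2 = 7/42, which is rational.
The signal is periodic with fundamental period T = 1/GCD(42,7) = 1/7 s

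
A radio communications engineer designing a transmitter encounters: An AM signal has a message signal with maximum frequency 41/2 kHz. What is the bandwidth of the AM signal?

In AM (double-sideband), the bandwidth is twice the message frequency.
BW = 2 * f_m = 2 * 41/2 kHz = 41 kHz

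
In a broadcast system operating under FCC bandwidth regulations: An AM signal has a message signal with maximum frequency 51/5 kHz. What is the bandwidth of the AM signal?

In AM (double-sideband), the bandwidth is twice the message frequency.
BW = 2 * f_m = 2 * 51/5 kHz = 102/5 kHz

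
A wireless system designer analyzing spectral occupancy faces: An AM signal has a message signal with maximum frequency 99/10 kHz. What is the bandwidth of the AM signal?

In AM (double-sideband), the bandwidth is twice the message frequency.
BW = 2 * f_m = 2 * 99/10 kHz = 99/5 kHz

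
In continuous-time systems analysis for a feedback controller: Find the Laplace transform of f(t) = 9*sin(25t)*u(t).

Standard pair: sin(wt)*u(t) <-> w/(s^2+w^2)
With w = 25: L{9*sin(25t)*u(t)} = 225/(s^2+625)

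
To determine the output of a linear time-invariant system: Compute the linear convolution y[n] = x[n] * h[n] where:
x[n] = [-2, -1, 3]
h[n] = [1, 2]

y[n] = sum_k x[k]*h[n-k]. Output length = len(x) + len(h) - 1 = 3 + 2 - 1 = 4.
y[0] = -2*1 = -2
y[1] = -1*1 + -2*2 = -5
y[2] = 3*1 + -1*2 = 1
y[3] = 3*2 = 6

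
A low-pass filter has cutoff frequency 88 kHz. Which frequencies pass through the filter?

A low-pass filter passes all frequencies below the cutoff frequency 88 kHz and attenuates higher frequencies.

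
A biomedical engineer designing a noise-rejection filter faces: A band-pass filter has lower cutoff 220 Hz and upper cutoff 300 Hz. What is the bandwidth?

Bandwidth = f_high - f_low
= 300 Hz - 220 Hz = 80 Hz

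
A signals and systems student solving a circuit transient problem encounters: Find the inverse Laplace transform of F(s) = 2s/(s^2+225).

Standard pair: s/(s^2+w^2) <-> cos(wt)*u(t)
With k=2, w=15: f(t) = 2*cos(15t)*u(t)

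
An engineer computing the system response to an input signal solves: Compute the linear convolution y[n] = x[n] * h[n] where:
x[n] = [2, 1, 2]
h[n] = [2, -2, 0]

y[n] = sum_k x[k]*h[n-k]. Output length = len(x) + len(h) - 1 = 3 + 3 - 1 = 5.
y[0] = 2*2 = 4
y[1] = 1*2 + 2*-2 = -2
y[2] = 2*2 + 1*-2 + 2*0 = 2
y[3] = 2*-2 + 1*0 = -4
y[4] = 2*0 = 0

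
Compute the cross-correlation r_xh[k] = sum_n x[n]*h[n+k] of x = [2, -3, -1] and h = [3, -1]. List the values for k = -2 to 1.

Both sequences indexed from 0 and zero outside their support.
Lags with overlap: k = -2 to 1.
  r_xh[-2] = x[2]*h[0] = -3
  r_xh[-1] = x[1]*h[0] + x[2]*h[1] = -8
  r_xh[0] = x[0]*h[0] + x[1]*h[1] = 9
  r_xh[1] = x[0]*h[1] = -2
r_xh = [-3, -8, 9, -2] (for k = -2, ..., 1)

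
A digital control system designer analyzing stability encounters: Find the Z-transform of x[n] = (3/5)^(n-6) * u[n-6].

Time-shifting property: if X(z) = Z{x[n]}, then Z{x[n-d]} = z^(-d) * X(z)
X(z) = z/(z - 3/5) for x[n] = (3/5)^n * u[n]
Z{x[n-6]} = z^(-6) * z/(z - 3/5) = z^(-5)/(z - 3/5)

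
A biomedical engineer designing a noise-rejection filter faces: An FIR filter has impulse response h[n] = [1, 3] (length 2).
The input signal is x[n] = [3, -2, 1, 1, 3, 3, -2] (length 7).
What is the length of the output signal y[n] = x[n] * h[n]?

For linear convolution, the output length is:
len(y) = len(x) + len(h) - 1 = 7 + 2 - 1 = 8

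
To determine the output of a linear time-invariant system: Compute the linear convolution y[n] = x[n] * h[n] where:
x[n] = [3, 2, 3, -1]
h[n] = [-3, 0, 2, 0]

y[n] = sum_k x[k]*h[n-k]. Output length = len(x) + len(h) - 1 = 4 + 4 - 1 = 7.
y[0] = 3*-3 = -9
y[1] = 2*-3 + 3*0 = -6
y[2] = 3*-3 + 2*0 + 3*2 = -3
y[3] = -1*-3 + 3*0 + 2*2 + 3*0 = 7
y[4] = -1*0 + 3*2 + 2*0 = 6
y[5] = -1*2 + 3*0 = -2
y[6] = -1*0 = 0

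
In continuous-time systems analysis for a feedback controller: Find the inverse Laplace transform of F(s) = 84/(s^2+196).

Standard pair: w/(s^2+w^2) <-> sin(wt)*u(t)
Recognize w^2 = 196, so w = 14; numerator 84 = 6*14.
f(t) = 6*sin(14t)*u(t)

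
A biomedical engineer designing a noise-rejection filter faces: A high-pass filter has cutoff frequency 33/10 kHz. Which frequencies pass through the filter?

A high-pass filter passes all frequencies above the cutoff frequency 33/10 kHz and attenuates lower frequencies.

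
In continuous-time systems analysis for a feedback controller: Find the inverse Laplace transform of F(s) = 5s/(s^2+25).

Standard pair: s/(s^2+w^2) <-> cos(wt)*u(t)
With k=5, w=5: f(t) = 5*cos(5t)*u(t)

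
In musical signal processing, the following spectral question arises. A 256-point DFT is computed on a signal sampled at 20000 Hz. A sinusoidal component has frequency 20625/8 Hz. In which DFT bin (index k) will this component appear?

DFT frequency resolution = f_s/N = 20000/256 = 625/8 Hz
Bin index k = f_signal / resolution = 20625/8 / 625/8 = 33
The signal frequency 20625/8 Hz falls in DFT bin k = 33.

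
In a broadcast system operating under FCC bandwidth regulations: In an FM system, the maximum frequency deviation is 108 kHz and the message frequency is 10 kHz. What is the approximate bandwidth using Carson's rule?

Carson's rule: BW = 2*(delta_f + f_m)
= 2*(108 + 10) kHz = 236 kHz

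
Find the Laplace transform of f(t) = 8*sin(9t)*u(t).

Standard pair: sin(wt)*u(t) <-> w/(s^2+w^2)
With w = 9: L{8*sin(9t)*u(t)} = 72/(s^2+81)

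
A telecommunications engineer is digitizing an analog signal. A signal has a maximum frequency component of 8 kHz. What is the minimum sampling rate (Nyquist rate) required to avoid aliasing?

By the Nyquist-Shannon sampling theorem,
the minimum sampling rate (Nyquist rate) must be at least 2 * f_max.
Nyquist rate = 2 * 8 kHz = 16 kHz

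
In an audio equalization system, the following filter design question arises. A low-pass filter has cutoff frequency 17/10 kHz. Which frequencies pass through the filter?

A low-pass filter passes all frequencies below the cutoff frequency 17/10 kHz and attenuates higher frequencies.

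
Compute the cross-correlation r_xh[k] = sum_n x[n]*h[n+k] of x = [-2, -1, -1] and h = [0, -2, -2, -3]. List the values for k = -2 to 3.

Both sequences indexed from 0 and zero outside their support.
Lags with overlap: k = -2 to 3.
  r_xh[-2] = x[2]*h[0] = 0
  r_xh[-1] = x[1]*h[0] + x[2]*h[1] = 2
  r_xh[0] = x[0]*h[0] + x[1]*h[1] + x[2]*h[2] = 4
  r_xh[1] = x[0]*h[1] + x[1]*h[2] + x[2]*h[3] = 9
  r_xh[2] = x[0]*h[2] + x[1]*h[3] = 7
  r_xh[3] = x[0]*h[3] = 6
r_xh = [0, 2, 4, 9, 7, 6] (for k = -2, ..., 3)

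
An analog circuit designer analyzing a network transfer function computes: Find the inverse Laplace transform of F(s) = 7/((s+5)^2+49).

Standard pair: w/((s+a)^2+w^2) <-> e^(-at)*sin(wt)*u(t)
With a=5, w=7: f(t) = e^(-5t)*sin(7t)*u(t)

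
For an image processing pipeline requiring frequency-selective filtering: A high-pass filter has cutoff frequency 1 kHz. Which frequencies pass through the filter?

A high-pass filter passes all frequencies above the cutoff frequency 1 kHz and attenuates lower frequencies.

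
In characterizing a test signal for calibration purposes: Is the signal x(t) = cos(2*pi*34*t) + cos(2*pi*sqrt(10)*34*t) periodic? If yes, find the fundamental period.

f1 = 34 Hz, f2 = 34*sqrt(10) Hz
Ratio f2/f1 = sqrt(10), which is irrational.
Since the frequency ratio is irrational, no common period exists.
The signal is not periodic.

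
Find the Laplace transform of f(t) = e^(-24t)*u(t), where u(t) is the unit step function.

Standard Laplace transform pair:
e^(-at)*u(t) <-> 1/(s+a)
With a = 24: L{e^(-24t)*u(t)} = 1/(s+24), ROC: Re(s) > -24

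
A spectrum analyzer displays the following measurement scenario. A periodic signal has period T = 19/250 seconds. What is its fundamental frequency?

The fundamental frequency is the reciprocal of the period.
f = 1/T = 1/(19/250) = 250/19 Hz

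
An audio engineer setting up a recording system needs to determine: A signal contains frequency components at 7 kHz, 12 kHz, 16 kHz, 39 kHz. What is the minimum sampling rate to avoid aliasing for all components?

The highest frequency component is f_max = 39 kHz.
Nyquist rate = 2 * f_max = 2 * 39 kHz = 78 kHz.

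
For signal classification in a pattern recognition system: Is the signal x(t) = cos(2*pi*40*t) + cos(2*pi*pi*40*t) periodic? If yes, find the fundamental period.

f1 = 40 Hz, f2 = 40*pi Hz
Ratio f2/f1 = pi, which is irrational.
Since the frequency ratio is irrational, no common period exists.
The signal is not periodic.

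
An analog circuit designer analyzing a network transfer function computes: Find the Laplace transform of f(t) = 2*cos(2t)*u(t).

Standard pair: cos(wt)*u(t) <-> s/(s^2+w^2)
With w = 2: L{2*cos(2t)*u(t)} = 2s/(s^2+4)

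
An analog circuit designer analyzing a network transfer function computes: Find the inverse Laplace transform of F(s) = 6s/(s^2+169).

Standard pair: s/(s^2+w^2) <-> cos(wt)*u(t)
With k=6, w=13: f(t) = 6*cos(13t)*u(t)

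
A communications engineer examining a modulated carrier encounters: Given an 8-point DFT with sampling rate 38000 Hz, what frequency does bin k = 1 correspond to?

The frequency of DFT bin k is: f_k = k * f_s / N
f_1 = 1 * 38000 / 8 = 4750 Hz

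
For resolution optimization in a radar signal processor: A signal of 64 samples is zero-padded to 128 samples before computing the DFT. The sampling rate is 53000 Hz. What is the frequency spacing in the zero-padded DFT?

Original DFT: N = 64, resolution = f_s/N = 53000/64 = 6625/8 Hz
Zero-padded DFT: N = 128, resolution = f_s/N = 53000/128 = 6625/16 Hz
Zero-padding interpolates the spectrum (finer frequency grid)
but does NOT improve the true spectral resolution (ability to resolve close frequencies).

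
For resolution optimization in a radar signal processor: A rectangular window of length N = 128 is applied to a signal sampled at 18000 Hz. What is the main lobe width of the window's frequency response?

For a rectangular window of length N,
the main lobe width in frequency is 2*f_s/N.
= 2*18000/128 = 1125/4 Hz
This determines the minimum frequency separation for resolving two sinusoids.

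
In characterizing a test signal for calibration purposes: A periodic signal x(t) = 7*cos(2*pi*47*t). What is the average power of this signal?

Average power of A*cos(wt) is A^2/2.
P = 7^2 / 2 = 49/2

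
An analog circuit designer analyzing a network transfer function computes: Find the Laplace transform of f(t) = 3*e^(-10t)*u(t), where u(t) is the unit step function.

Standard Laplace transform pair:
e^(-at)*u(t) <-> 1/(s+a)
With a = 10: L{3*e^(-10t)*u(t)} = 3/(s+10), ROC: Re(s) > -10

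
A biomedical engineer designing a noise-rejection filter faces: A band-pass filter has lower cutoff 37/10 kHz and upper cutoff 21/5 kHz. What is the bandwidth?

Bandwidth = f_high - f_low
= 21/5 kHz - 37/10 kHz = 1/2 kHz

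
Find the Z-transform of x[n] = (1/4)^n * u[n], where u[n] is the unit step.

The Z-transform of a^n * u[n] is z/(z-a) for |z| > |a|.
Here a = 1/4, so X(z) = z/(z - (1/4)) = 4z/(4z - 1)
ROC: |z| > 1/4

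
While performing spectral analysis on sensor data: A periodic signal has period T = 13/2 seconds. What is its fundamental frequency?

The fundamental frequency is the reciprocal of the period.
f = 1/T = 1/(13/2) = 2/13 Hz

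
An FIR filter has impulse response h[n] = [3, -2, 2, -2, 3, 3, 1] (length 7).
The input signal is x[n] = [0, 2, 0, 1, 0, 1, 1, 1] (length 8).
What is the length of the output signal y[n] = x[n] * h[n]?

For linear convolution, the output length is:
len(y) = len(x) + len(h) - 1 = 8 + 7 - 1 = 14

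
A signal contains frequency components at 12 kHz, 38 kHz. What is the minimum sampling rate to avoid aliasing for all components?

The highest frequency component is f_max = 38 kHz.
Nyquist rate = 2 * f_max = 2 * 38 kHz = 76 kHz.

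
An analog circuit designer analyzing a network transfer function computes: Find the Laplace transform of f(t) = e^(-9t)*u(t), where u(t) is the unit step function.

Standard Laplace transform pair:
e^(-at)*u(t) <-> 1/(s+a)
With a = 9: L{e^(-9t)*u(t)} = 1/(s+9), ROC: Re(s) > -9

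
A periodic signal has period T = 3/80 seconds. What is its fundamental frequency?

The fundamental frequency is the reciprocal of the period.
f = 1/T = 1/(3/80) = 80/3 Hz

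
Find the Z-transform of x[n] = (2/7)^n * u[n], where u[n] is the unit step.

The Z-transform of a^n * u[n] is z/(z-a) for |z| > |a|.
Here a = 2/7, so X(z) = z/(z - (2/7)) = 7z/(7z - 2)
ROC: |z| > 2/7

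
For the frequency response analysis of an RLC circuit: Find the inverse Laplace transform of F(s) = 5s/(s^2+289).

Standard pair: s/(s^2+w^2) <-> cos(wt)*u(t)
With k=5, w=17: f(t) = 5*cos(17t)*u(t)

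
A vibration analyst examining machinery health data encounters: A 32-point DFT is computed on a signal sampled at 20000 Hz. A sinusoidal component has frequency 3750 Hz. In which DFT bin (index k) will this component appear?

DFT frequency resolution = f_s/N = 20000/32 = 625 Hz
Bin index k = f_signal / resolution = 3750 / 625 = 6
The signal frequency 3750 Hz falls in DFT bin k = 6.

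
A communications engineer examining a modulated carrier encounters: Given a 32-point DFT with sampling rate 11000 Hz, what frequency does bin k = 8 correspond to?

The frequency of DFT bin k is: f_k = k * f_s / N
f_8 = 8 * 11000 / 32 = 2750 Hz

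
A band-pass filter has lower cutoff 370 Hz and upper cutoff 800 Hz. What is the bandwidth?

Bandwidth = f_high - f_low
= 800 Hz - 370 Hz = 430 Hz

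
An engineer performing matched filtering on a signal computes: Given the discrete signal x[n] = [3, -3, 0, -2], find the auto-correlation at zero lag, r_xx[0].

The auto-correlation at zero lag r_xx[0] equals the signal energy.
r_xx[0] = sum of x[n]^2 = 3^2 + (-3)^2 + 0^2 + (-2)^2
= 9 + 9 + 0 + 4 = 22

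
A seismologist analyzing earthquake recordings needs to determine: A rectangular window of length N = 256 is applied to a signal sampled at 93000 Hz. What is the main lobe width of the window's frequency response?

For a rectangular window of length N,
the main lobe width in frequency is 2*f_s/N.
= 2*93000/256 = 11625/16 Hz
This determines the minimum frequency separation for resolving two sinusoids.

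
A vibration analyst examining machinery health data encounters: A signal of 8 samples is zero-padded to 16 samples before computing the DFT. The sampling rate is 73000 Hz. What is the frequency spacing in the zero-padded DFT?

Original DFT: N = 8, resolution = f_s/N = 73000/8 = 9125 Hz
Zero-padded DFT: N = 16, resolution = f_s/N = 73000/16 = 9125/2 Hz
Zero-padding interpolates the spectrum (finer frequency grid)
but does NOT improve the true spectral resolution (ability to resolve close frequencies).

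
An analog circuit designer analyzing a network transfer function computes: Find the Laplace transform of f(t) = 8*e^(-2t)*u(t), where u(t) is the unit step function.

Standard Laplace transform pair:
e^(-at)*u(t) <-> 1/(s+a)
With a = 2: L{8*e^(-2t)*u(t)} = 8/(s+2), ROC: Re(s) > -2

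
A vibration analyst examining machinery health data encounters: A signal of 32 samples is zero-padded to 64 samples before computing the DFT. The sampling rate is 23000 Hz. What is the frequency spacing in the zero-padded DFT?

Original DFT: N = 32, resolution = f_s/N = 23000/32 = 2875/4 Hz
Zero-padded DFT: N = 64, resolution = f_s/N = 23000/64 = 2875/8 Hz
Zero-padding interpolates the spectrum (finer frequency grid)
but does NOT improve the true spectral resolution (ability to resolve close frequencies).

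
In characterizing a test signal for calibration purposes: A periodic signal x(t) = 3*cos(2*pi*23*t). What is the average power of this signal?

Average power of A*cos(wt) is A^2/2.
P = 3^2 / 2 = 9/2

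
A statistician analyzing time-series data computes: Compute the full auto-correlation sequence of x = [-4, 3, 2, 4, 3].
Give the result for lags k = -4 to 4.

r_xx[k] = sum_m x[m]*x[m+k], indexed from 0, for k = -4 to 4:
  r_xx[-4] = x[4]*x[0] = -12
  r_xx[-3] = x[3]*x[0] + x[4]*x[1] = -7
  r_xx[-2] = x[2]*x[0] + x[3]*x[1] + x[4]*x[2] = 10
  r_xx[-1] = x[1]*x[0] + x[2]*x[1] + x[3]*x[2] + x[4]*x[3] = 14
  r_xx[0] = x[0]*x[0] + x[1]*x[1] + x[2]*x[2] + x[3]*x[3] + x[4]*x[4] = 54
  r_xx[1] = x[0]*x[1] + x[1]*x[2] + x[2]*x[3] + x[3]*x[4] = 14
  r_xx[2] = x[0]*x[2] + x[1]*x[3] + x[2]*x[4] = 10
  r_xx[3] = x[0]*x[3] + x[1]*x[4] = -7
  r_xx[4] = x[0]*x[4] = -12
r_xx = [-12, -7, 10, 14, 54, 14, 10, -7, -12]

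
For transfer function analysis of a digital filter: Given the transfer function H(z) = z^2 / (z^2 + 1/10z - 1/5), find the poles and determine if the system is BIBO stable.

Poles are roots of the denominator: z^2 + 1/10z - 1/5 = 0.
Quadratic formula: z = [-(1/10) +/- sqrt((1/10)^2 - 4*(-1/5))] / 2
Discriminant = 1/100 + 4/5 = 81/100; sqrt = 9/10.
z = (-1/10 +/- 9/10) / 2 => z = 2/5 or z = -1/2.
|p1| = 1/2, |p2| = 2/5.
For BIBO stability, all poles must lie inside the unit circle (|p| < 1).
System is STABLE since both |p| < 1.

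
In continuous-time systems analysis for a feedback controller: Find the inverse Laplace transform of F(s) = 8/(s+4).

Standard pair: k/(s+a) <-> k*e^(-at)*u(t)
With k=8, a=4: f(t) = 8*e^(-4t)*u(t)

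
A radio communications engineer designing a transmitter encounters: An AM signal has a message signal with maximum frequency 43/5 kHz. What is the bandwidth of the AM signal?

In AM (double-sideband), the bandwidth is twice the message frequency.
BW = 2 * f_m = 2 * 43/5 kHz = 86/5 kHz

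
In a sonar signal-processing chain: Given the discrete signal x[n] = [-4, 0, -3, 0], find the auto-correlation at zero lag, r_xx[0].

The auto-correlation at zero lag r_xx[0] equals the signal energy.
r_xx[0] = sum of x[n]^2 = (-4)^2 + 0^2 + (-3)^2 + 0^2
= 16 + 0 + 9 + 0 = 25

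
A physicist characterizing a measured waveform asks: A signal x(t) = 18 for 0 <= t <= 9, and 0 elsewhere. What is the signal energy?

Energy = integral of |x(t)|^2 dt over the signal duration
= 18^2 * 9 = 324 * 9 = 2916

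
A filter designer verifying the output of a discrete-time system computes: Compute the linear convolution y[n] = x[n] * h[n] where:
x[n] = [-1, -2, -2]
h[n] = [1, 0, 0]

y[n] = sum_k x[k]*h[n-k]. Output length = len(x) + len(h) - 1 = 3 + 3 - 1 = 5.
y[0] = -1*1 = -1
y[1] = -2*1 + -1*0 = -2
y[2] = -2*1 + -2*0 + -1*0 = -2
y[3] = -2*0 + -2*0 = 0
y[4] = -2*0 = 0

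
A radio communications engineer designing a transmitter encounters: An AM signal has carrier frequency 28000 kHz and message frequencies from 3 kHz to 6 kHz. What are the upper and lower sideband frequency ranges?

Upper sideband (USB) = fc + [fm_low, fm_high] = 28000 + [3, 6] = [28003, 28006] kHz
Lower sideband (LSB) = fc - [fm_high, fm_low] = 28000 - [6, 3] = [27994, 27997] kHz
Total occupied spectrum: 27994 kHz to 28006 kHz (plus carrier at 28000 kHz)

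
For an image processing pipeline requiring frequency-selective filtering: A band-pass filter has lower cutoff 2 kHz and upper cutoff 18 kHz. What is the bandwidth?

Bandwidth = f_high - f_low
= 18 kHz - 2 kHz = 16 kHz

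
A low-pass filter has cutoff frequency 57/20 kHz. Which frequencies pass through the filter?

A low-pass filter passes all frequencies below the cutoff frequency 57/20 kHz and attenuates higher frequencies.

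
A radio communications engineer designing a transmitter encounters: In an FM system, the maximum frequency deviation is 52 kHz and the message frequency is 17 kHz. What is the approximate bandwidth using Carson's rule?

Carson's rule: BW = 2*(delta_f + f_m)
= 2*(52 + 17) kHz = 138 kHz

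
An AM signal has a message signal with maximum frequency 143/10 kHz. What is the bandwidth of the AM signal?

In AM (double-sideband), the bandwidth is twice the message frequency.
BW = 2 * f_m = 2 * 143/10 kHz = 143/5 kHz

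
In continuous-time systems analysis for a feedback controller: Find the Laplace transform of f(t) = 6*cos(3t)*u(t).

Standard pair: cos(wt)*u(t) <-> s/(s^2+w^2)
With w = 3: L{6*cos(3t)*u(t)} = 6s/(s^2+9)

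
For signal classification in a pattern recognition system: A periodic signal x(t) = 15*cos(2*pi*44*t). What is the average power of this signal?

Average power of A*cos(wt) is A^2/2.
P = 15^2 / 2 = 225/2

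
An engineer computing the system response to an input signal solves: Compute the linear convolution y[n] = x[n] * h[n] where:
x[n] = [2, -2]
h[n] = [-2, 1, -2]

y[n] = sum_k x[k]*h[n-k]. Output length = len(x) + len(h) - 1 = 2 + 3 - 1 = 4.
y[0] = 2*-2 = -4
y[1] = -2*-2 + 2*1 = 6
y[2] = -2*1 + 2*-2 = -6
y[3] = -2*-2 = 4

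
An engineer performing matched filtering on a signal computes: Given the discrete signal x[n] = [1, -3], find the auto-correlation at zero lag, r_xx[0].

The auto-correlation at zero lag r_xx[0] equals the signal energy.
r_xx[0] = sum of x[n]^2 = 1^2 + (-3)^2
= 1 + 9 = 10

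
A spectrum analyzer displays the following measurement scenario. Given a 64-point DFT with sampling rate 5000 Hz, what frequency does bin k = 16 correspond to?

The frequency of DFT bin k is: f_k = k * f_s / N
f_16 = 16 * 5000 / 64 = 1250 Hz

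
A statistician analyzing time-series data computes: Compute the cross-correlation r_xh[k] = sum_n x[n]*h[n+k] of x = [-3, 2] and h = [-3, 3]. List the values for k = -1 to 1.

Both sequences indexed from 0 and zero outside their support.
Lags with overlap: k = -1 to 1.
  r_xh[-1] = x[1]*h[0] = -6
  r_xh[0] = x[0]*h[0] + x[1]*h[1] = 15
  r_xh[1] = x[0]*h[1] = -9
r_xh = [-6, 15, -9] (for k = -1, ..., 1)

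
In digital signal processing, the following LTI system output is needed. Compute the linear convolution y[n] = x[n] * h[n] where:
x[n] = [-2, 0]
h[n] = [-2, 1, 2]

y[n] = sum_k x[k]*h[n-k]. Output length = len(x) + len(h) - 1 = 2 + 3 - 1 = 4.
y[0] = -2*-2 = 4
y[1] = 0*-2 + -2*1 = -2
y[2] = 0*1 + -2*2 = -4
y[3] = 0*2 = 0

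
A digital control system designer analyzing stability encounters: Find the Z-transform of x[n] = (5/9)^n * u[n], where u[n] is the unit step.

The Z-transform of a^n * u[n] is z/(z-a) for |z| > |a|.
Here a = 5/9, so X(z) = z/(z - (5/9)) = 9z/(9z - 5)
ROC: |z| > 5/9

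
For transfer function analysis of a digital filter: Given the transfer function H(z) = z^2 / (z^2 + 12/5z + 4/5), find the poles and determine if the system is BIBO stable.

Poles are roots of the denominator: z^2 + 12/5z + 4/5 = 0.
Quadratic formula: z = [-(12/5) +/- sqrt((12/5)^2 - 4*(4/5))] / 2
Discriminant = 144/25 - 16/5 = 64/25; sqrt = 8/5.
z = (-12/5 +/- 8/5) / 2 => z = -2/5 or z = -2.
|p1| = 2, |p2| = 2/5.
For BIBO stability, all poles must lie inside the unit circle (|p| < 1).
System is UNSTABLE since at least one |p| >= 1.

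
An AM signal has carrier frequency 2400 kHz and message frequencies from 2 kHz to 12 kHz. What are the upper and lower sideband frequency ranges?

Upper sideband (USB) = fc + [fm_low, fm_high] = 2400 + [2, 12] = [2402, 2412] kHz
Lower sideband (LSB) = fc - [fm_high, fm_low] = 2400 - [12, 2] = [2388, 2398] kHz
Total occupied spectrum: 2388 kHz to 2412 kHz (plus carrier at 2400 kHz)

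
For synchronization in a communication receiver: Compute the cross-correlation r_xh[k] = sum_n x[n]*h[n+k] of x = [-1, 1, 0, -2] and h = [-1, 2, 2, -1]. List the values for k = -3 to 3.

Both sequences indexed from 0 and zero outside their support.
Lags with overlap: k = -3 to 3.
  r_xh[-3] = x[3]*h[0] = 2
  r_xh[-2] = x[2]*h[0] + x[3]*h[1] = -4
  r_xh[-1] = x[1]*h[0] + x[2]*h[1] + x[3]*h[2] = -5
  r_xh[0] = x[0]*h[0] + x[1]*h[1] + x[2]*h[2] + x[3]*h[3] = 5
  r_xh[1] = x[0]*h[1] + x[1]*h[2] + x[2]*h[3] = 0
  r_xh[2] = x[0]*h[2] + x[1]*h[3] = -3
  r_xh[3] = x[0]*h[3] = 1
r_xh = [2, -4, -5, 5, 0, -3, 1] (for k = -3, ..., 3)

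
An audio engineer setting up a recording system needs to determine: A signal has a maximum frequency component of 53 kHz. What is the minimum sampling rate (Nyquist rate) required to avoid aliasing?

By the Nyquist-Shannon sampling theorem,
the minimum sampling rate (Nyquist rate) must be at least 2 * f_max.
Nyquist rate = 2 * 53 kHz = 106 kHz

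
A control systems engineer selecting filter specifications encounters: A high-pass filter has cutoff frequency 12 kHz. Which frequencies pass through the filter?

A high-pass filter passes all frequencies above the cutoff frequency 12 kHz and attenuates lower frequencies.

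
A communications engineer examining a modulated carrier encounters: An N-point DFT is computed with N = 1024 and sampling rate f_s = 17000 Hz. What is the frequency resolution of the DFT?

DFT frequency resolution = f_s / N
= 17000 / 1024 = 2125/128 Hz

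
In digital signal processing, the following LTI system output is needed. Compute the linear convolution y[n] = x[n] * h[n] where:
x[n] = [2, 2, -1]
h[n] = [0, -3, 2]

y[n] = sum_k x[k]*h[n-k]. Output length = len(x) + len(h) - 1 = 3 + 3 - 1 = 5.
y[0] = 2*0 = 0
y[1] = 2*0 + 2*-3 = -6
y[2] = -1*0 + 2*-3 + 2*2 = -2
y[3] = -1*-3 + 2*2 = 7
y[4] = -1*2 = -2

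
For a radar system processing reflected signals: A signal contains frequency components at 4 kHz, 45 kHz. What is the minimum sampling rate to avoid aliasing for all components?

The highest frequency component is f_max = 45 kHz.
Nyquist rate = 2 * f_max = 2 * 45 kHz = 90 kHz.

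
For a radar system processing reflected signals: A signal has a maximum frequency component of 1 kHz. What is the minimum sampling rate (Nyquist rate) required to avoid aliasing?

By the Nyquist-Shannon sampling theorem,
the minimum sampling rate (Nyquist rate) must be at least 2 * f_max.
Nyquist rate = 2 * 1 kHz = 2 kHz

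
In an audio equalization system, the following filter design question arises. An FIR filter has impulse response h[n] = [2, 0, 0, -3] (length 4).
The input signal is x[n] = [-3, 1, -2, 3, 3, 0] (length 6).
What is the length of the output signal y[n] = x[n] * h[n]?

For linear convolution, the output length is:
len(y) = len(x) + len(h) - 1 = 6 + 4 - 1 = 9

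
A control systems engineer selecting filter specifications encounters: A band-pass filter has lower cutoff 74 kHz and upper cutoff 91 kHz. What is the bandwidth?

Bandwidth = f_high - f_low
= 91 kHz - 74 kHz = 17 kHz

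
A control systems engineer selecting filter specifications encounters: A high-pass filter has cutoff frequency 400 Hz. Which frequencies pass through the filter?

A high-pass filter passes all frequencies above the cutoff frequency 400 Hz and attenuates lower frequencies.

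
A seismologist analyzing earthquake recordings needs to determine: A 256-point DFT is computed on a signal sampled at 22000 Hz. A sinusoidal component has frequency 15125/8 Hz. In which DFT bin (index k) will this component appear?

DFT frequency resolution = f_s/N = 22000/256 = 1375/16 Hz
Bin index k = f_signal / resolution = 15125/8 / 1375/16 = 22
The signal frequency 15125/8 Hz falls in DFT bin k = 22.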